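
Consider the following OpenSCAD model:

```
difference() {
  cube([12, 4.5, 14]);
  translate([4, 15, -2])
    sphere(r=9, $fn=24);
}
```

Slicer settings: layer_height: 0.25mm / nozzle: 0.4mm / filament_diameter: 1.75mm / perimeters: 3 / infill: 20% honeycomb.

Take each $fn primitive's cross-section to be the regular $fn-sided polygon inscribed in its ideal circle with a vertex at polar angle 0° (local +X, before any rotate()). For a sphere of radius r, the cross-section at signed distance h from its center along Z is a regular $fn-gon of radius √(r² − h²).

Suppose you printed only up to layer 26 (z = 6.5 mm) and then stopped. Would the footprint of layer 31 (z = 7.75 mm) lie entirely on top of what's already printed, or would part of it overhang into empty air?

entirely on top

Compare the two slices. At z = 6.5: the cube (footprint 12×4.5) is included at this height (area 54.00 mm²); the sphere at (4, 15): section is a regular 24-gon, circumradius = √(r²−h²) = √(9²−8.5²) = 2.958 (area = (24/2)·2.958²·sin(360°/24) = 27.18 mm²); Subtracting the remaining from the first: starting from the 12×4.5 cube (54.00 mm²), the r=9 sphere at (4, 15) misses the remaining region (no effect) — area = 54.00 mm². At z = 7.75: the cube (footprint 12×4.5) is included at this height (area 54.00 mm²); the sphere at (4, 15) is not intersected at this z (|z−center|=9.750 > r=9); Subtracting the remaining from the first: none of the subtracted shapes is present at this height, so the 12×4.5 cube is unchanged — area = 54.00 mm². Checking containment: the cross-section at z = 7.75 is a subset of the cross-section at z = 6.5.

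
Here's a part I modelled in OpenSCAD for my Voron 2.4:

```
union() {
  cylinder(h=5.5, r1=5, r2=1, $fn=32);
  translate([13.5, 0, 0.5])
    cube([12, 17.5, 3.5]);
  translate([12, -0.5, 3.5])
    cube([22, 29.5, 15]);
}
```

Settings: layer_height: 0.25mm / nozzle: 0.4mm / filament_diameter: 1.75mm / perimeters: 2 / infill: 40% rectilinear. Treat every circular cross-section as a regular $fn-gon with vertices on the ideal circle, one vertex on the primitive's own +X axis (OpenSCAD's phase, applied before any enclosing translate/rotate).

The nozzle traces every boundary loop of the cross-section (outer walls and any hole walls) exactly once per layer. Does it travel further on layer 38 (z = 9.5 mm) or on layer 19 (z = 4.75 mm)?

layer 19 (z = 4.75 mm)

Layer 38 (z = 9.5): the cone is not intersected at this z (z outside [0, 5.5]); the cube at (13.5, 0) is absent (z outside [0.5, 4]); the cube at (12, -0.5) is present — its section is the full 22×29.5 rectangle (perimeter 103.00 mm); Merging all regions: only the 22×29.5 cube at (12, -0.5) is present, so the union is just that shape — boundary = 103.00 mm. So its perimeter = 103.00 mm. Layer 19 (z = 4.75): the cone contributes a regular 32-gon of circumradius 1.545 (interpolated between r1=5 and r2=1 at t=0.864) (perimeter = 2·32·1.545·sin(180°/32) = 9.69 mm); the cube at (13.5, 0) is not intersected at this z (z outside [0.5, 4]); the cube at (12, -0.5) is present — its section is the full 22×29.5 rectangle (perimeter 103.00 mm); Taking the union: the 2 present regions are separate (no shared area or edge), so areas and boundary lengths simply add and each stays a separate island — boundary = 112.69 mm. So its perimeter = 112.69 mm. Layer 19 is larger (112.69 vs 103.00 mm).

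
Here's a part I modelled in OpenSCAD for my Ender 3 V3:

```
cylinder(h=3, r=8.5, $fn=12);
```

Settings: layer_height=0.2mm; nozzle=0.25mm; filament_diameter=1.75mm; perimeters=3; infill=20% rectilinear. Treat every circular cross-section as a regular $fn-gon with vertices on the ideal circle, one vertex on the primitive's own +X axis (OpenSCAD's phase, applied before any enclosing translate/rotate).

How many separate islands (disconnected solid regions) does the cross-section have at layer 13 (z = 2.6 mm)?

1

At z = 2.6 mm: the cylinder: section is a regular 12-gon, circumradius r=8.5. Overall, the cross-section is a single solid region. Island count = 1.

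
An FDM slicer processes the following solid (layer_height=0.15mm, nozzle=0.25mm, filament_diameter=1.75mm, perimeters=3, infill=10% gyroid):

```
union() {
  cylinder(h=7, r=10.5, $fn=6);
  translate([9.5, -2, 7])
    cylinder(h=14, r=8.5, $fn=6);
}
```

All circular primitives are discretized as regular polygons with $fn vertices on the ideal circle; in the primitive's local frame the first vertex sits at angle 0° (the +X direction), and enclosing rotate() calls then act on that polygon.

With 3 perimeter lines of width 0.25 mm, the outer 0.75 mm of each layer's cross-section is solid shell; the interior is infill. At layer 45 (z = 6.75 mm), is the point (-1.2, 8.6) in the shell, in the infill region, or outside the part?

shell

At z = 6.75 mm: the r=10.5 cylinder contributes a regular 6-gon of circumradius 10.5; the cylinder at (9.5, -2) is not intersected at this z (z outside [7, 21]); Taking the union: only the r=10.5 cylinder is present, so the union is just that shape — 1 connected region. Overall, the cross-section is a single solid region. The nearest boundary edge runs (5.25, 9.09)→(-5.25, 9.09); distance from the point to it = 0.49 mm. The point is inside the cross-section, 0.49 mm from the nearest boundary — within the 0.75 mm shell band (3 × 0.25).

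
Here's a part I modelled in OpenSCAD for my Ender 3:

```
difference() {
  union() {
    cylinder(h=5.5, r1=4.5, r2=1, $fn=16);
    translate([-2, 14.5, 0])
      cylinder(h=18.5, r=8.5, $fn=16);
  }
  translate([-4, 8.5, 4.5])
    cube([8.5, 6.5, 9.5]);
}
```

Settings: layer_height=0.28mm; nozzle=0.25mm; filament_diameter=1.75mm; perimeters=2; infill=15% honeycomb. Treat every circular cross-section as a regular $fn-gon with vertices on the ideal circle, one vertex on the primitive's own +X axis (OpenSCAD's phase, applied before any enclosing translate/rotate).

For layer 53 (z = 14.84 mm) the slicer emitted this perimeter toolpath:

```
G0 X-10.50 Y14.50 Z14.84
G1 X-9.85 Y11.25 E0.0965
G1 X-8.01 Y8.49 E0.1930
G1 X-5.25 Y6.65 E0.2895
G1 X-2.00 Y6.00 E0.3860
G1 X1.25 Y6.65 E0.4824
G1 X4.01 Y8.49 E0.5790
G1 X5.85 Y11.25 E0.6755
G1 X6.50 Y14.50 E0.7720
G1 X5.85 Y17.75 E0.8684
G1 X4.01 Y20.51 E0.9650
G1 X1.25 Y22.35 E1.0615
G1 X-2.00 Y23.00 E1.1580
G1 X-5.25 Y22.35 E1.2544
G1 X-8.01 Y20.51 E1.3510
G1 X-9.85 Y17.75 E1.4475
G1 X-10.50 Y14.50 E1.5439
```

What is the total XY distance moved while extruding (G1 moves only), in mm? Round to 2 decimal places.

Sum the Euclidean lengths of each G1 segment: total = 53.05 mm.

53.05 mm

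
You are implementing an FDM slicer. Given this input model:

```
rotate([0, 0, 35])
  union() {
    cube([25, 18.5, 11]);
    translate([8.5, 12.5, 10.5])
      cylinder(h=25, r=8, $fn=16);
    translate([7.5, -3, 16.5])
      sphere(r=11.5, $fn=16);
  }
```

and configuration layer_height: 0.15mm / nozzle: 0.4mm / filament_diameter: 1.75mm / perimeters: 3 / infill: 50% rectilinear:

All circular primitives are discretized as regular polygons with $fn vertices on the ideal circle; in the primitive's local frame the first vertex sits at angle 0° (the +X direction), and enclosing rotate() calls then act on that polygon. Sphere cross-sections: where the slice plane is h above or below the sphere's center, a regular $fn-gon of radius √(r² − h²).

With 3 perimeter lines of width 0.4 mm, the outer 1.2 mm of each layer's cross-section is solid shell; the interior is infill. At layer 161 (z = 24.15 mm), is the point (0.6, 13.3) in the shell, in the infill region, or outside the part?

infill

At z = 24.15 mm: the cube is not intersected at this z (z outside [0, 11]); the cylinder at (8.5, 12.5): section is a regular 16-gon, circumradius r=8; the r=11.5 sphere at (7.5, -3) slices to a regular 16-gon of circumradius 8.586 (√(r²−h²) with h=7.65 from center); Taking the union: the regions partially overlap (shared area 2.86 mm²), so overlapping operands fuse into one piece — 1 connected region; (rotated 35° about Z; rotation is an isometry so areas/perimeters/island counts are preserved). Overall, the cross-section is a single solid region. Undo the 35° rotation: the query point maps to (8.120, 10.551) in the un-rotated model frame. The nearest boundary edge runs (5.36, 5.16)→(2.84, 6.84); distance from the point to it = 6.01 mm. The point is inside the cross-section and 6.01 mm from the nearest boundary — more than the 1.2 mm shell width (3 × 0.4), so it's in the infill interior.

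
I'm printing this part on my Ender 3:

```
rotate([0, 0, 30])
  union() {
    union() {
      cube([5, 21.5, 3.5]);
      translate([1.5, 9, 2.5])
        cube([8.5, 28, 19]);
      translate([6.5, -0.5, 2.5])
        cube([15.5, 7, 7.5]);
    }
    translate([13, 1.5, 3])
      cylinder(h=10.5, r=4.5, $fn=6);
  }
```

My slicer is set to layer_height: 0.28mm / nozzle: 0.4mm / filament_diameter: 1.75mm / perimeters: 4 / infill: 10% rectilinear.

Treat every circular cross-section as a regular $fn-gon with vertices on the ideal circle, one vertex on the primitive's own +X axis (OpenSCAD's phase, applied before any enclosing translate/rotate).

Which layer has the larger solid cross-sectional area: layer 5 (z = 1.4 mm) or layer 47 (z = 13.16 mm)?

layer 47 (z = 13.16 mm)

Layer 5 (z = 1.4): the 5×21.5 cube contributes its full rectangle (area 107.50 mm²); the cube at (1.5, 9) is absent (z outside [2.5, 21.5]); the cube at (6.5, -0.5) is not intersected at this z (z outside [2.5, 10]); Taking the union: only the 5×21.5 cube is present, so the union is just that shape — area = 107.50 mm²; the cylinder at (13, 1.5) does not reach this height (z outside [3, 13.5]); Taking the union: only that combined region is present, so the union is just that shape — area = 107.50 mm²; (whole slice rotated 30° about Z — lengths, areas and connectivity unchanged). So its area = 107.50 mm². Layer 47 (z = 13.16): the cube is absent (z outside [0, 3.5]); the cube at (1.5, 9) (footprint 8.5×28) is included at this height (area 238.00 mm²); the cube at (6.5, -0.5) does not reach this height (z outside [2.5, 10]); Combining (union): only the 8.5×28 cube at (1.5, 9) is present, so the union is just that shape — area = 238.00 mm²; the r=4.5 cylinder at (13, 1.5) contributes a regular 6-gon of circumradius 4.5 (area = (6/2)·4.500²·sin(360°/6) = 52.61 mm²); Merging all regions: the 2 present regions are separate (no shared area or edge), so areas and boundary lengths simply add and each stays a separate island — area = 290.61 mm²; (whole slice rotated 30° about Z — lengths, areas and connectivity unchanged). So its area = 290.61 mm². Layer 47 is larger (290.61 vs 107.50 mm²).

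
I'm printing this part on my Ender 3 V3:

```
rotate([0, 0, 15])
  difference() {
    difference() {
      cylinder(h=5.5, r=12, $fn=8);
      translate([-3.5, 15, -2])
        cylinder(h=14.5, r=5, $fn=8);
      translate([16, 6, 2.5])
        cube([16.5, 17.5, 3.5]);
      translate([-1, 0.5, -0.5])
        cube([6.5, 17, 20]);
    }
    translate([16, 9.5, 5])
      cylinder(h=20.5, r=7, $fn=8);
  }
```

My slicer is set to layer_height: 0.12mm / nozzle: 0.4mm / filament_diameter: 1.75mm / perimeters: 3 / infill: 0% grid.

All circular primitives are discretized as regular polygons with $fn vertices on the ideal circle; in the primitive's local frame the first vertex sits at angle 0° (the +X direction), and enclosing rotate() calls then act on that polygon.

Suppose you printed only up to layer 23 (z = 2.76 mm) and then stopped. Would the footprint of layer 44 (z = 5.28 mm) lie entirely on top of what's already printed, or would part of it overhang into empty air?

Compare the two slices. At z = 2.76: the cylinder: section is a regular 8-gon, circumradius r=12 (area = (8/2)·12.000²·sin(360°/8) = 407.29 mm²); the cylinder at (-3.5, 15): section is a regular 8-gon, circumradius r=5 (area = (8/2)·5.000²·sin(360°/8) = 70.71 mm²); the cube at (16, 6) is present — its section is the full 16.5×17.5 rectangle (area 288.75 mm²); the cube at (-1, 0.5) is present — its section is the full 6.5×17 rectangle (area 110.50 mm²); Taking the first minus the rest: starting from the r=12 cylinder (407.29 mm²), the r=5 cylinder at (-3.5, 15) partially overlaps it — only the 2.18 mm² overlap (of its 70.71 mm²) is removed, clipping the outline; the 16.5×17.5 cube at (16, 6) misses the remaining region (no effect); the 6.5×17 cube at (-1, 0.5) partially overlaps it — only the 67.66 mm² overlap (of its 110.50 mm²) is removed, clipping the outline — area = 337.46 mm²; the cylinder at (16, 9.5) is not intersected at this z (z outside [5, 25.5]); After the difference (first − rest): none of the subtracted shapes is present at this height, so the result so far is unchanged — area = 337.46 mm²; (whole slice rotated 15° about Z — lengths, areas and connectivity unchanged). At z = 5.28: the r=12 cylinder gives a regular 8-gon of circumradius 12 (constant along its height) (area = (8/2)·12.000²·sin(360°/8) = 407.29 mm²); the cylinder at (-3.5, 15): section is a regular 8-gon, circumradius r=5 (area = (8/2)·5.000²·sin(360°/8) = 70.71 mm²); the cube at (16, 6) (footprint 16.5×17.5) is included at this height (area 288.75 mm²); the cube at (-1, 0.5) (footprint 6.5×17) is included at this height (area 110.50 mm²); After the difference (first − rest): starting from the r=12 cylinder (407.29 mm²), the r=5 cylinder at (-3.5, 15) partially overlaps it — only the 2.18 mm² overlap (of its 70.71 mm²) is removed, clipping the outline; the 16.5×17.5 cube at (16, 6) misses the remaining region (no effect); the 6.5×17 cube at (-1, 0.5) partially overlaps it — only the 67.66 mm² overlap (of its 110.50 mm²) is removed, clipping the outline — area = 337.46 mm²; the r=7 cylinder at (16, 9.5) contributes a regular 8-gon of circumradius 7 (area = (8/2)·7.000²·sin(360°/8) = 138.59 mm²); After the difference (first − rest): starting from the result so far (337.46 mm²), the r=7 cylinder at (16, 9.5) misses the remaining region (no effect) — area = 337.46 mm²; (whole slice rotated 15° about Z — lengths, areas and connectivity unchanged). Checking containment: the cross-section at z = 5.28 is a subset of the cross-section at z = 2.76.

entirely on top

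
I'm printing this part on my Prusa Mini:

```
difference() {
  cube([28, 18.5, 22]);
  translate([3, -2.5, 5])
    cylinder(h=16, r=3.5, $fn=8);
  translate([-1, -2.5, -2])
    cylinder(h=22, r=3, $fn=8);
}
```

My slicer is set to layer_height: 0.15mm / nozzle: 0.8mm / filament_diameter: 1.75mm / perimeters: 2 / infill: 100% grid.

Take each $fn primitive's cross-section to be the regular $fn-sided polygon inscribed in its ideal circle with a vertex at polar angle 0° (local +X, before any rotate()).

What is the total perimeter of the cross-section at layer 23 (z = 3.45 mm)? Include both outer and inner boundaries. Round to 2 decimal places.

92.93 mm

At z = 3.45 mm: the cube is present — its section is the full 28×18.5 rectangle (perimeter 93.00 mm); the cylinder at (3, -2.5) does not reach this height (z outside [5, 21]); the r=3 cylinder at (-1, -2.5) contributes a regular 8-gon of circumradius 3 (perimeter = 2·8·3.000·sin(180°/8) = 18.37 mm); Subtracting the remaining from the first: starting from the 28×18.5 cube, the r=3 cylinder at (-1, -2.5) partially overlaps it — only the 0.01 mm² overlap (of its 25.46 mm²) is removed, clipping the outline — boundary = 92.93 mm. Overall, the cross-section is a single solid region. Total boundary length (outer) = 92.93 mm.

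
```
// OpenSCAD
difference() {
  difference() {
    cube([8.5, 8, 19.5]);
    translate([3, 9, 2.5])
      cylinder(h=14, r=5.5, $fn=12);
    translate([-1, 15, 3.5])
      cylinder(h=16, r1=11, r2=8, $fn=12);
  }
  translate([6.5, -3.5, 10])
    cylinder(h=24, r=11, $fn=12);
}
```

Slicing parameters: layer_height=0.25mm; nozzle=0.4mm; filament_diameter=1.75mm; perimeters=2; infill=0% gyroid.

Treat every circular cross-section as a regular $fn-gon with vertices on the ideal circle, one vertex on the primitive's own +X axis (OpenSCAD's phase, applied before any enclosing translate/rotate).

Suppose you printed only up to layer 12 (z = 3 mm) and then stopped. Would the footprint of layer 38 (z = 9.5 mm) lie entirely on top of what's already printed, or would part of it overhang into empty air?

Compare the two slices. At z = 3: the 8.5×8 cube contributes its full rectangle (area 68.00 mm²); the r=5.5 cylinder at (3, 9) contributes a regular 12-gon of circumradius 5.5 (area = (12/2)·5.500²·sin(360°/12) = 90.75 mm²); the cone at (-1, 15) does not reach this height (z outside [3.5, 19.5]); After the difference (first − rest): starting from the 8.5×8 cube (68.00 mm²), the r=5.5 cylinder at (3, 9) partially overlaps it — only the 29.59 mm² overlap (of its 90.75 mm²) is removed, clipping the outline — area = 38.41 mm²; the cylinder at (6.5, -3.5) is absent (z outside [10, 34]); After the difference (first − rest): none of the subtracted shapes is present at this height, so that combined region is unchanged — area = 38.41 mm². At z = 9.5: the cube is present — its section is the full 8.5×8 rectangle (area 68.00 mm²); the r=5.5 cylinder at (3, 9) gives a regular 12-gon of circumradius 5.5 (constant along its height) (area = (12/2)·5.500²·sin(360°/12) = 90.75 mm²); the cone at (-1, 15): at t=0.375 of its height the radius interpolates to r₁+(r₂−r₁)t = 9.875, giving a regular 12-gon of that circumradius (area = (12/2)·9.875²·sin(360°/12) = 292.55 mm²); After the difference (first − rest): starting from the 8.5×8 cube (68.00 mm²), the r=5.5 cylinder at (3, 9) partially overlaps it — only the 29.59 mm² overlap (of its 90.75 mm²) is removed, clipping the outline; the cone at (-1, 15) misses the remaining region (no effect) — area = 38.41 mm²; the cylinder at (6.5, -3.5) is not intersected at this z (z outside [10, 34]); Taking the first minus the rest: none of the subtracted shapes is present at this height, so that combined region is unchanged — area = 38.41 mm². Checking containment: the cross-section at z = 9.5 is a subset of the cross-section at z = 3.

entirely on top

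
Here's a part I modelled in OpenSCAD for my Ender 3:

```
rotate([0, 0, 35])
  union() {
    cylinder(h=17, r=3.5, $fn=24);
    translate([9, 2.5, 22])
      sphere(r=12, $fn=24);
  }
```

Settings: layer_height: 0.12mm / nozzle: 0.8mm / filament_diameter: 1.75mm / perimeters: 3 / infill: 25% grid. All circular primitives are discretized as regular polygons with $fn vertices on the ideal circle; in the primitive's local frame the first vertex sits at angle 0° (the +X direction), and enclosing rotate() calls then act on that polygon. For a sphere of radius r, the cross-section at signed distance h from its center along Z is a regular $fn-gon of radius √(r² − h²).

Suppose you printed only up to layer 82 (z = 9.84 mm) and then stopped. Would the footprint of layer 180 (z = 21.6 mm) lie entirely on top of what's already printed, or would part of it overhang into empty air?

part overhangs

Compare the two slices. At z = 9.84: the cylinder: section is a regular 24-gon, circumradius r=3.5 (area = (24/2)·3.500²·sin(360°/24) = 38.05 mm²); the sphere at (9, 2.5) is absent (|z−center|=12.160 > r=12); Combining (union): only the r=3.5 cylinder is present, so the union is just that shape — area = 38.05 mm²; (whole slice rotated 35° about Z — lengths, areas and connectivity unchanged). At z = 21.6: the cylinder is absent (z outside [0, 17]); the sphere at (9, 2.5): section is a regular 24-gon, circumradius = √(r²−h²) = √(12²−0.4²) = 11.993 (area = (24/2)·11.993²·sin(360°/24) = 446.74 mm²); Merging all regions: only the r=12 sphere at (9, 2.5) is present, so the union is just that shape — area = 446.74 mm²; (whole slice rotated 35° about Z — lengths, areas and connectivity unchanged). Checking containment: at z = 21.6 the cross-section extends beyond the z = 9.84 cross-section by about 412.03 mm².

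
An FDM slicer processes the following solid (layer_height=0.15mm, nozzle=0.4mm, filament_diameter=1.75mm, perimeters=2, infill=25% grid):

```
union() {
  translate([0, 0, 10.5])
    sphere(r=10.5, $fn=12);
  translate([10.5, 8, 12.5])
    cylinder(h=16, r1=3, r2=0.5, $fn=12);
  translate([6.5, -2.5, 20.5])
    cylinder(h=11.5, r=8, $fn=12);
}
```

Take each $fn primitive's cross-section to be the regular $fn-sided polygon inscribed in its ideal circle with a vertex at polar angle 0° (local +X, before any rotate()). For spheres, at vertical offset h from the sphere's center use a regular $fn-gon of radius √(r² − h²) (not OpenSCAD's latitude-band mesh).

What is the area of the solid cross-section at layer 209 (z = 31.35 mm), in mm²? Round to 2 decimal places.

At z = 31.35 mm: the sphere does not reach this height (|z−center|=20.850 > r=10.5); the cone at (10.5, 8) is absent (z outside [12.5, 28.5]); the r=8 cylinder at (6.5, -2.5) contributes a regular 12-gon of circumradius 8 (area = (12/2)·8.000²·sin(360°/12) = 192.00 mm²); Merging all regions: only the r=8 cylinder at (6.5, -2.5) is present, so the union is just that shape — area = 192.00 mm². Overall, the cross-section is a single solid region. Net area = 192.00 mm².

192.00 mm²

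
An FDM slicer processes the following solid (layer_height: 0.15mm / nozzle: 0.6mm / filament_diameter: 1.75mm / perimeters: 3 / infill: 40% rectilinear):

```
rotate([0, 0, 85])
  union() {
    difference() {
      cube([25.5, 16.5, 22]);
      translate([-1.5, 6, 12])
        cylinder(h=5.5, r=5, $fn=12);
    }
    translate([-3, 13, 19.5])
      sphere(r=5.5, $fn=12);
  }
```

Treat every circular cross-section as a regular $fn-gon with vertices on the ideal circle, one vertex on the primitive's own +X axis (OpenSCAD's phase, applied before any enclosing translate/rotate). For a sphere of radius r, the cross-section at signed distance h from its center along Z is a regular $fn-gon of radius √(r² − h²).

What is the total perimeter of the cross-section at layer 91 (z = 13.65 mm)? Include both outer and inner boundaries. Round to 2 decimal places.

At z = 13.65 mm: the 25.5×16.5 cube contributes its full rectangle (perimeter 84.00 mm); the cylinder at (-1.5, 6): section is a regular 12-gon, circumradius r=5 (perimeter = 2·12·5.000·sin(180°/12) = 31.06 mm); After the difference (first − rest): starting from the 25.5×16.5 cube, the r=5 cylinder at (-1.5, 6) partially overlaps it — only the 23.10 mm² overlap (of its 75.00 mm²) is removed, clipping the outline — boundary = 87.23 mm; the sphere at (-3, 13) does not reach this height (|z−center|=5.850 > r=5.5); Merging all regions: only the result so far is present, so the union is just that shape — boundary = 87.23 mm; (whole slice rotated 85° about Z — lengths, areas and connectivity unchanged). Overall, the cross-section is a single solid region. Total boundary length (outer) = 87.23 mm.

87.23 mm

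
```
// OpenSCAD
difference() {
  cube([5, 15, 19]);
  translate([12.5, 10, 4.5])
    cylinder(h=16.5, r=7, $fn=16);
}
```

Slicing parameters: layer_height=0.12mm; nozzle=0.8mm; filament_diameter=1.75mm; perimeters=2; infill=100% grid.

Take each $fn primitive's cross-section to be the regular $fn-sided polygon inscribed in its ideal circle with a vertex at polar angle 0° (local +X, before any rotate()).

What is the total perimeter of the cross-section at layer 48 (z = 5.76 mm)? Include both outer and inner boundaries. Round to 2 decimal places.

At z = 5.76 mm: the cube is present — its section is the full 5×15 rectangle (perimeter 40.00 mm); the r=7 cylinder at (12.5, 10) gives a regular 16-gon of circumradius 7 (constant along its height) (perimeter = 2·16·7.000·sin(180°/16) = 43.70 mm); After the difference (first − rest): starting from the 5×15 cube, the r=7 cylinder at (12.5, 10) misses the remaining region (no effect) — boundary = 40.00 mm. Overall, the cross-section is a single solid region. Total boundary length (outer) = 40.00 mm.

40.00 mm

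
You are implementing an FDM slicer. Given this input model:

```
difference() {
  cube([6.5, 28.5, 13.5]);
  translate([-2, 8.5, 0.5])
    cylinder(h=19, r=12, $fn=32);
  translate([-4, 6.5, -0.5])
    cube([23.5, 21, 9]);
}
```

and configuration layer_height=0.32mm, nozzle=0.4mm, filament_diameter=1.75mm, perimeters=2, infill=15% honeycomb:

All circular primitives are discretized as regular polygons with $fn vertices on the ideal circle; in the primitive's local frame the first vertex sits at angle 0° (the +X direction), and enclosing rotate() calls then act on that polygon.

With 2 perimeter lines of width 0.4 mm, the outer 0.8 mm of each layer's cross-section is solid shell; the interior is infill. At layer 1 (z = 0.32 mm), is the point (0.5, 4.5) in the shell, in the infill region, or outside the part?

At z = 0.32 mm: the cube is present — its section is the full 6.5×28.5 rectangle; the cylinder at (-2, 8.5) does not reach this height (z outside [0.5, 19.5]); the 23.5×21 cube at (-4, 6.5) contributes its full rectangle; Subtracting the remaining from the first: starting from the 6.5×28.5 cube, the 23.5×21 cube at (-4, 6.5) partially overlaps it — only the 136.50 mm² overlap (of its 493.50 mm²) is removed, clipping the outline — 2 connected regions. Overall, the cross-section has 2 separate islands. The nearest boundary edge runs (0.00, 0.00)→(0.00, 6.50); distance from the point to it = 0.50 mm. (Shell/infill is judged within the island containing the point — the largest one.) The point is inside the cross-section, 0.50 mm from the nearest boundary — within the 0.8 mm shell band (2 × 0.4).

shell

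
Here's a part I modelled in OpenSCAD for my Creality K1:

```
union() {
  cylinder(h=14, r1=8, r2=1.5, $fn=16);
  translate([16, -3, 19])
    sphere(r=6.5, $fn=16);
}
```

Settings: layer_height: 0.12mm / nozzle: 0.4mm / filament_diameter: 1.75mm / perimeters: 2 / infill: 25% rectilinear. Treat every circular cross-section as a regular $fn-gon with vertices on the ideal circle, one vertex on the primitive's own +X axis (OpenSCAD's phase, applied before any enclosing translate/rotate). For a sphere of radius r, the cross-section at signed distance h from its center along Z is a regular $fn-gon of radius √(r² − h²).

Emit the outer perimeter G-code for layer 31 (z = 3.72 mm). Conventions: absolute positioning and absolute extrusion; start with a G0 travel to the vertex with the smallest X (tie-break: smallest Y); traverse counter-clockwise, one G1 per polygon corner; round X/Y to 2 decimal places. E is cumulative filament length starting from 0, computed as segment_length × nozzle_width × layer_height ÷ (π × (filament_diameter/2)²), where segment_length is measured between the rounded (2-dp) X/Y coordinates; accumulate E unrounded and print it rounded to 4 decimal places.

At z = 3.72 mm: the cone contributes a regular 16-gon of circumradius 6.273 (interpolated between r1=8 and r2=1.5 at t=0.266); the sphere at (16, -3) is absent (|z−center|=15.280 > r=6.5); Combining (union): only the cone is present, so the union is just that shape — 1 connected region. The outline is a single polygon with 16 vertices. Extrusion per mm of travel: 0.4 × 0.12 / (π × 0.875²) = 0.019956. Accumulating E over each segment gives final E = 0.7819.

G0 X-6.27 Y0.00 Z3.72
G1 X-5.80 Y-2.40 E0.0488
G1 X-4.44 Y-4.44 E0.0977
G1 X-2.40 Y-5.80 E0.1467
G1 X0.00 Y-6.27 E0.1955
G1 X2.40 Y-5.80 E0.2443
G1 X4.44 Y-4.44 E0.2932
G1 X5.80 Y-2.40 E0.3421
G1 X6.27 Y0.00 E0.3909
G1 X5.80 Y2.40 E0.4397
G1 X4.44 Y4.44 E0.4887
G1 X2.40 Y5.80 E0.5376
G1 X0.00 Y6.27 E0.5864
G1 X-2.40 Y5.80 E0.6352
G1 X-4.44 Y4.44 E0.6841
G1 X-5.80 Y2.40 E0.7331
G1 X-6.27 Y0.00 E0.7819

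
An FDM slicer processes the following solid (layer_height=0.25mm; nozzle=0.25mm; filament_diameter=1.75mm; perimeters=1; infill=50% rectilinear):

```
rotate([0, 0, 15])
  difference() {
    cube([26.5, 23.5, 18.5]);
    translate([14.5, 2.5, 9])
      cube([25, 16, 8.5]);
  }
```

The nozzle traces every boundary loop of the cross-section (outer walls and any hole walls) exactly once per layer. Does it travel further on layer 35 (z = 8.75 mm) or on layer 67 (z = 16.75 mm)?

layer 67 (z = 16.75 mm)

Layer 35 (z = 8.75): the cube (footprint 26.5×23.5) is included at this height (perimeter 100.00 mm); the cube at (14.5, 2.5) is not intersected at this z (z outside [9, 17.5]); After the difference (first − rest): none of the subtracted shapes is present at this height, so the 26.5×23.5 cube is unchanged — boundary = 100.00 mm; (rotated 15° about Z; rotation is an isometry so areas/perimeters/island counts are preserved). So its perimeter = 100.00 mm. Layer 67 (z = 16.75): the 26.5×23.5 cube contributes its full rectangle (perimeter 100.00 mm); the cube at (14.5, 2.5) is present — its section is the full 25×16 rectangle (perimeter 82.00 mm); After the difference (first − rest): starting from the 26.5×23.5 cube, the 25×16 cube at (14.5, 2.5) partially overlaps it — only the 192.00 mm² overlap (of its 400.00 mm²) is removed, clipping the outline — boundary = 124.00 mm; (whole slice rotated 15° about Z — lengths, areas and connectivity unchanged). So its perimeter = 124.00 mm. Layer 67 is larger (124.00 vs 100.00 mm).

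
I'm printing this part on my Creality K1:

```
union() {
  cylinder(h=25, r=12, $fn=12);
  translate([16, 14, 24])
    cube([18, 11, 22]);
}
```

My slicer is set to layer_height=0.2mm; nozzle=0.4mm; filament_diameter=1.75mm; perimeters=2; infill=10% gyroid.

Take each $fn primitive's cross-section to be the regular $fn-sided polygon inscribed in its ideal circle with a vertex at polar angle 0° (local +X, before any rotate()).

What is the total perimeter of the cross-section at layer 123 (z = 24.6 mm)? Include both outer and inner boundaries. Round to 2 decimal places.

At z = 24.6 mm: the r=12 cylinder gives a regular 12-gon of circumradius 12 (constant along its height) (perimeter = 2·12·12.000·sin(180°/12) = 74.54 mm); the cube at (16, 14) (footprint 18×11) is included at this height (perimeter 58.00 mm); Merging all regions: the 2 present regions are separate (no shared area or edge), so areas and boundary lengths simply add and each stays a separate island — boundary = 132.54 mm. Overall, the cross-section has 2 separate islands. Total boundary length (outer) = 132.54 mm.

132.54 mm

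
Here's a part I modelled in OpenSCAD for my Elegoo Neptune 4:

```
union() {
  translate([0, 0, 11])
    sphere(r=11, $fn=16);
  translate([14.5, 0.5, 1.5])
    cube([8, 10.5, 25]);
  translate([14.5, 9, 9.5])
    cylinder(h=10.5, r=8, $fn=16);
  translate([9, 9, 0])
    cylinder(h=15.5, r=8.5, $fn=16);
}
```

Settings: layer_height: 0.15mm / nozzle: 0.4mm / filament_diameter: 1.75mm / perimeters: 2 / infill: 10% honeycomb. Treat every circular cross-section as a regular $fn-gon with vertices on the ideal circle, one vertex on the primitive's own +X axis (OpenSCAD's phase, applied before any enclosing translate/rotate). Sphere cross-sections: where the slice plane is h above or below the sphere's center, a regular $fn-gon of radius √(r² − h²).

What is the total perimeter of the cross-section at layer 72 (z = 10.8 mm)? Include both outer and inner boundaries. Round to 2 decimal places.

103.98 mm

At z = 10.8 mm: the r=11 sphere slices to a regular 16-gon of circumradius 10.998 (√(r²−h²) with h=0.2 from center) (perimeter = 2·16·10.998·sin(180°/16) = 68.66 mm); the 8×10.5 cube at (14.5, 0.5) contributes its full rectangle (perimeter 37.00 mm); the r=8 cylinder at (14.5, 9) contributes a regular 16-gon of circumradius 8 (perimeter = 2·16·8.000·sin(180°/16) = 49.94 mm); the r=8.5 cylinder at (9, 9) contributes a regular 16-gon of circumradius 8.5 (perimeter = 2·16·8.500·sin(180°/16) = 53.06 mm); Combining (union): the regions partially overlap (shared area 249.14 mm²), so the edge portions inside another operand are dropped and the merged outline is re-measured after clipping — boundary = 103.98 mm. Overall, the cross-section is a single solid region. Total boundary length (outer) = 103.98 mm.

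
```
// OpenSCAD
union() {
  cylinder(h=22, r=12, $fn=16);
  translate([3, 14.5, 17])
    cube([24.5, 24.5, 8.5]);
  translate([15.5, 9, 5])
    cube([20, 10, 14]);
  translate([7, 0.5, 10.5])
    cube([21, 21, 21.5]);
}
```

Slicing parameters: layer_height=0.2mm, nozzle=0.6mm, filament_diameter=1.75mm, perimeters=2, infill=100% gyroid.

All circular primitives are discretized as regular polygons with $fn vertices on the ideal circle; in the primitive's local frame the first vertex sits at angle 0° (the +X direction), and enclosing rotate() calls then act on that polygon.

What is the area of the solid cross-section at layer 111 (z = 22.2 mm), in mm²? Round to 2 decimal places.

897.75 mm²

At z = 22.2 mm: the cylinder is not intersected at this z (z outside [0, 22]); the cube at (3, 14.5) (footprint 24.5×24.5) is included at this height (area 600.25 mm²); the cube at (15.5, 9) does not reach this height (z outside [5, 19]); the cube at (7, 0.5) (footprint 21×21) is included at this height (area 441.00 mm²); Taking the union: the regions partially overlap — summed areas 1041.25 mm² minus the doubly-counted overlap 143.50 mm² gives 897.75 mm² — area = 897.75 mm². Overall, the cross-section is a single solid region. Net area = 897.75 mm².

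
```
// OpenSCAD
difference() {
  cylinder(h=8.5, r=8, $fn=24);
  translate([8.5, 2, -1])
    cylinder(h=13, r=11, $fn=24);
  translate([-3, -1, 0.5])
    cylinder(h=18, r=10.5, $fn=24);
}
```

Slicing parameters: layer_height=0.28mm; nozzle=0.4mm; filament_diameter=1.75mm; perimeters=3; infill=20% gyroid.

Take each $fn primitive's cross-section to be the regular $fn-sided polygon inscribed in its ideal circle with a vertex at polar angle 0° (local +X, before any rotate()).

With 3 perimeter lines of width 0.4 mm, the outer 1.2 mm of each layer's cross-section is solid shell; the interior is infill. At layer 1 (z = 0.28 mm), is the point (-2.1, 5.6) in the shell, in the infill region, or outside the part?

At z = 0.28 mm: the r=8 cylinder gives a regular 24-gon of circumradius 8 (constant along its height); the r=11 cylinder at (8.5, 2) gives a regular 24-gon of circumradius 11 (constant along its height); the cylinder at (-3, -1) does not reach this height (z outside [0.5, 18.5]); After the difference (first − rest): starting from the r=8 cylinder, the r=11 cylinder at (8.5, 2) partially overlaps it — only the 117.67 mm² overlap (of its 375.81 mm²) is removed, clipping the outline — 1 connected region. Overall, the cross-section is a single solid region. The nearest boundary edge runs (-1.03, 7.50)→(-2.13, 4.85); distance from the point to it = 0.26 mm. The point is inside the cross-section, 0.26 mm from the nearest boundary — within the 1.2 mm shell band (3 × 0.4).

shell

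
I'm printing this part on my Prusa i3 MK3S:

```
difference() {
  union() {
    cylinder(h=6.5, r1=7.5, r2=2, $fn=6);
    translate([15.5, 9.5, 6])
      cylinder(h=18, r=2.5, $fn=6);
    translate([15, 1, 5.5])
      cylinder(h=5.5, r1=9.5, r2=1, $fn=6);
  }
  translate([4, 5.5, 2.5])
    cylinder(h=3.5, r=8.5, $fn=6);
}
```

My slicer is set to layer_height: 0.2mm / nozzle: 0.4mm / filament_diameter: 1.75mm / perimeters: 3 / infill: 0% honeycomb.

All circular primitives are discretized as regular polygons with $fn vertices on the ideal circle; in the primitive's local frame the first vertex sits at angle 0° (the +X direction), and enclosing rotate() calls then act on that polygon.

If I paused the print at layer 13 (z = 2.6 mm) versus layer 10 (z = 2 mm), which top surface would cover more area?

layer 10 (z = 2 mm)

Layer 13 (z = 2.6): the cone contributes a regular 6-gon of circumradius 5.300 (interpolated between r1=7.5 and r2=2 at t=0.400) (area = (6/2)·5.300²·sin(360°/6) = 72.98 mm²); the cylinder at (15.5, 9.5) does not reach this height (z outside [6, 24]); the cone at (15, 1) is absent (z outside [5.5, 11]); Combining (union): only the cone is present, so the union is just that shape — area = 72.98 mm²; the cylinder at (4, 5.5): section is a regular 6-gon, circumradius r=8.5 (area = (6/2)·8.500²·sin(360°/6) = 187.71 mm²); After the difference (first − rest): starting from the result so far (72.98 mm²), the r=8.5 cylinder at (4, 5.5) partially overlaps it — only the 39.98 mm² overlap (of its 187.71 mm²) is removed, clipping the outline — area = 33.00 mm². So its area = 33.00 mm². Layer 10 (z = 2): the cone contributes a regular 6-gon of circumradius 5.808 (interpolated between r1=7.5 and r2=2 at t=0.308) (area = (6/2)·5.808²·sin(360°/6) = 87.63 mm²); the cylinder at (15.5, 9.5) is not intersected at this z (z outside [6, 24]); the cone at (15, 1) is not intersected at this z (z outside [5.5, 11]); Combining (union): only the cone is present, so the union is just that shape — area = 87.63 mm²; the cylinder at (4, 5.5) does not reach this height (z outside [2.5, 6]); After the difference (first − rest): none of the subtracted shapes is present at this height, so that combined region is unchanged — area = 87.63 mm². So its area = 87.63 mm². Layer 10 is larger (87.63 vs 33.00 mm²).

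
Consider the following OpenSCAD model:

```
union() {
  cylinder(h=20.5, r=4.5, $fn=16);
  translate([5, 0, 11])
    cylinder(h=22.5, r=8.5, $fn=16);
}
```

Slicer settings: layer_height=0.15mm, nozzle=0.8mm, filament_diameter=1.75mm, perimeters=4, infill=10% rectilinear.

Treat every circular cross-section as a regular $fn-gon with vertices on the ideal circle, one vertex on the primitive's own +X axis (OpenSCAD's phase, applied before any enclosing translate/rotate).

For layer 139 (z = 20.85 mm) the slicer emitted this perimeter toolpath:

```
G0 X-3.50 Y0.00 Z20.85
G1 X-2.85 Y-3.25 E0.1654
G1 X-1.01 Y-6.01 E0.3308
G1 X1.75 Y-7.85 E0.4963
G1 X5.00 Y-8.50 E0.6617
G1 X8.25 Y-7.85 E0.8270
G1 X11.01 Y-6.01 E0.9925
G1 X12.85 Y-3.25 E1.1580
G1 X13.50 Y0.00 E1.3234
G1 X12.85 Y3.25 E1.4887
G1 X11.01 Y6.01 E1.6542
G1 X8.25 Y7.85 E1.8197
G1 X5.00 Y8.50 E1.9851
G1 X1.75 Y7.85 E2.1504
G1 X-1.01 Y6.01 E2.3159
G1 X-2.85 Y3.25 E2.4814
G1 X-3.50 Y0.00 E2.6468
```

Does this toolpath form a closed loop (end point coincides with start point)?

yes

Start point (G0): (-3.50, 0.00). End point (last G1): the path returns to the start — closed.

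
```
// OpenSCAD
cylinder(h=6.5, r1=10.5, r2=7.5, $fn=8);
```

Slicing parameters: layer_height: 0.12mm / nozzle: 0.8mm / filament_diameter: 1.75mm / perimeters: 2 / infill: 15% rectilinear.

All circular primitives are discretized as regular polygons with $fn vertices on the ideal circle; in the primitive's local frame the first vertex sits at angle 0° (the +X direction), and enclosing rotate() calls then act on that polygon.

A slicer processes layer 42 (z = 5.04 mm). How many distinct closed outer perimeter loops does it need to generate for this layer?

At z = 5.04 mm: the cone contributes a regular 8-gon of circumradius 8.174 (interpolated between r1=10.5 and r2=7.5 at t=0.775). The result has 1 disconnected region.

1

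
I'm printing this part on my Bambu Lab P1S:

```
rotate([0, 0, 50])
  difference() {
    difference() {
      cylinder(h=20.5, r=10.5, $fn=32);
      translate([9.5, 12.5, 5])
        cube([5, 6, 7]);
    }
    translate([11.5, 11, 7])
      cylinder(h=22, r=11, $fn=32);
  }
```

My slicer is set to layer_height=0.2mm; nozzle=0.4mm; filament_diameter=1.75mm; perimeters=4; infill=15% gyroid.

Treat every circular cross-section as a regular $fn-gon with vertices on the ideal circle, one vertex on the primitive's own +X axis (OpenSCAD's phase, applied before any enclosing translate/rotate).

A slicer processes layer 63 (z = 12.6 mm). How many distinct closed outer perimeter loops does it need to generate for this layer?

1

At z = 12.6 mm: the cylinder: section is a regular 32-gon, circumradius r=10.5; the cube at (9.5, 12.5) does not reach this height (z outside [5, 12]); Subtracting the remaining from the first: none of the subtracted shapes is present at this height, so the r=10.5 cylinder is unchanged — 1 connected region; the cylinder at (11.5, 11): section is a regular 32-gon, circumradius r=11; After the difference (first − rest): starting from that combined region, the r=11 cylinder at (11.5, 11) partially overlaps it — only the 54.29 mm² overlap (of its 377.69 mm²) is removed, clipping the outline — 1 connected region; (whole slice rotated 50° about Z — lengths, areas and connectivity unchanged). The result has 1 disconnected region.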